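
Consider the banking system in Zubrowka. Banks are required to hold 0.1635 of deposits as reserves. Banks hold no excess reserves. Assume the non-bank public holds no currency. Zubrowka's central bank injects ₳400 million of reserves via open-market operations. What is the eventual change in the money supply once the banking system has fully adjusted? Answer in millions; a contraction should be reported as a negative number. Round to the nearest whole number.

The simple money multiplier is m = 1/rr = 1/0.1635 ≈ 6.1162.
An open-market purchase increases the monetary base by 400 million, so ΔM = m × ΔMB = 6.1162 × 400 = 2446.48 million.

₳2446 million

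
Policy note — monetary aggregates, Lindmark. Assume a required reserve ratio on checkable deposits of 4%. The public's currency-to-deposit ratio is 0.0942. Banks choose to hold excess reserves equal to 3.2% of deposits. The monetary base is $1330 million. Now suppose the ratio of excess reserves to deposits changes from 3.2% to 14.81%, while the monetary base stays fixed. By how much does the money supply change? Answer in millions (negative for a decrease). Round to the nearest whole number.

-3601 million

Initially m₁ = (1 + 0.0942) / (0.04 + 0.032 + 0.0942) ≈ 6.58363, so M₁ = 6.58363 × 1330 = 8756.2279 million.
After the change m₂ = (1 + 0.0942) / (0.04 + 0.1481 + 0.0942) ≈ 3.87602, so M₂ = 3.87602 × 1330 = 5155.1066 million.
ΔM = M₂ − M₁ = 5155.1066 − 8756.2279 = -3601.1213 million.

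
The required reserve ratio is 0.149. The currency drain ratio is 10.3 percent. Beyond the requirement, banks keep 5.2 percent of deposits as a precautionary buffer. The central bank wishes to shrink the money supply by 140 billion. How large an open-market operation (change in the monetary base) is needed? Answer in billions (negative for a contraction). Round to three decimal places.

-38.586 billion

The money multiplier is m = (1 + c) / (rr + e + c) = (1 + 0.103) / (0.149 + 0.052 + 0.103) ≈ 3.6282895.
ΔMB = ΔM / m = (−140) / 3.6282895 ≈ -38.5857 billion.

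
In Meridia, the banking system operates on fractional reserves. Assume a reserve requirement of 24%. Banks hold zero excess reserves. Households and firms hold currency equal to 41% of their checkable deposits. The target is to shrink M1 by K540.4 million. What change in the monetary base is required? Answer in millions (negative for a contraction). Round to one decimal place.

-249.1 million

The money multiplier is m = (1 + c) / (rr + c) = (1 + 0.41) / (0.24 + 0.41) ≈ 2.16923.
ΔMB = ΔM / m = (−540.4) / 2.16923 ≈ -249.1207 million.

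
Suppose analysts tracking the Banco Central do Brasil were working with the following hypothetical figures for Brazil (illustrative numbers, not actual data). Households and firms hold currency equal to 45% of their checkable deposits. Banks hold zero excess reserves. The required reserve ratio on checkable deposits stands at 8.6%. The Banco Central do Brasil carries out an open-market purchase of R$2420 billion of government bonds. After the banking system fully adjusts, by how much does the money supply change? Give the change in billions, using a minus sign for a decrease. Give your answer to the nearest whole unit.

The money multiplier is m = (1 + c) / (rr + c) = (1 + 0.45) / (0.086 + 0.45) ≈ 2.70522.
The purchase adds 2420 billion of base, so ΔM = m × ΔMB = 2.70522 × (+2420) = 6546.6324 billion.

R$6547 billion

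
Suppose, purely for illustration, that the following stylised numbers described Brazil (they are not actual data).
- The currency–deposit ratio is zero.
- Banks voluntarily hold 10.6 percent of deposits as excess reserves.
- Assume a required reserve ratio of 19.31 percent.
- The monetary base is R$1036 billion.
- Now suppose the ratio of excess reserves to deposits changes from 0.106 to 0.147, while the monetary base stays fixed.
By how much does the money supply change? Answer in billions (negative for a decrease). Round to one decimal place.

Initially m₁ = 1 / (0.1931 + 0.106) ≈ 3.343363, so M₁ = 3.343363 × 1036 ≈ 3463.7241 billion.
After the change m₂ = 1 / (0.1931 + 0.147) ≈ 2.940312, so M₂ = 2.940312 × 1036 ≈ 3046.1632 billion.
ΔM = M₂ − M₁ = 3046.1632 − 3463.7241 = -417.5609 billion.

-417.6 billion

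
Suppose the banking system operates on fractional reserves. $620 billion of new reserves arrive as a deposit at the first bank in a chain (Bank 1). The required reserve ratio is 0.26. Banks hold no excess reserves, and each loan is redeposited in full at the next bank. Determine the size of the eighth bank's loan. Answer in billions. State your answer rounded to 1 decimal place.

Each bank lends a fraction (1 − rr) = 0.7400 of the deposit it receives, so Bank 8 receives 620·0.7400^7 and lends 620·0.7400^8 ≈ 55.7501 billion.

$55.8 billion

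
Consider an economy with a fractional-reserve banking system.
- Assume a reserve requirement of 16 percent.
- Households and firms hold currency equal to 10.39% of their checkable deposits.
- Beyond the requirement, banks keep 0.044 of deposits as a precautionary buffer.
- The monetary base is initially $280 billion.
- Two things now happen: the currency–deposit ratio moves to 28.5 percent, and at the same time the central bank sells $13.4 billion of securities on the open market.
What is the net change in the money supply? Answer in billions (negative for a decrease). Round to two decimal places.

-303.30 billion

Before: m₁ = (1 + 0.1039) / (0.16 + 0.044 + 0.1039) ≈ 3.585255, MB₁ = 280, so M₁ = 3.585255 × 280 = 1003.8714 billion.
After: m₂ = (1 + 0.285) / (0.16 + 0.044 + 0.285) ≈ 2.627812, MB₂ = 280 − 13.4 = 266.6, so M₂ = 2.627812 × 266.6 ≈ 700.5747 billion.
ΔM = M₂ − M₁ = 700.5747 − 1003.8714 = -303.2967 billion.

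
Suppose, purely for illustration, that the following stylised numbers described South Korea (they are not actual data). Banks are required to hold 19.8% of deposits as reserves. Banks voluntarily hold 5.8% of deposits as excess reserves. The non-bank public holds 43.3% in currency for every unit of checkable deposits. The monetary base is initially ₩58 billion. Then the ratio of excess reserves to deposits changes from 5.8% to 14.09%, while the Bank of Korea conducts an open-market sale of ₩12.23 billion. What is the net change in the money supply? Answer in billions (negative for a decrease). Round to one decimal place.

Before: m₁ = (1 + 0.433) / (0.198 + 0.058 + 0.433) ≈ 2.0798, MB₁ = 58, so M₁ = 2.0798 × 58 = 120.6284 billion.
After: m₂ = (1 + 0.433) / (0.198 + 0.1409 + 0.433) ≈ 1.8565, MB₂ = 58 − 12.23 = 45.77, so M₂ = 1.8565 × 45.77 ≈ 84.972 billion.
ΔM = M₂ − M₁ = 84.972 − 120.6284 = -35.6564 billion.

-35.7 billion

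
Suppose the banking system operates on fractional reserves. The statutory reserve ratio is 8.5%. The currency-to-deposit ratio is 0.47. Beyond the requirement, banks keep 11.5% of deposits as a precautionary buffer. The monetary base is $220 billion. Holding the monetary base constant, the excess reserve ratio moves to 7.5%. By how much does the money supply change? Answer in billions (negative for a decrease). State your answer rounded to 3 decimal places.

$30.647 billion

Initially m₁ = (1 + 0.47) / (0.085 + 0.115 + 0.47) ≈ 2.1940299, so M₁ = 2.1940299 × 220 ≈ 482.6866 billion.
After the change m₂ = (1 + 0.47) / (0.085 + 0.075 + 0.47) ≈ 2.3333333, so M₂ = 2.3333333 × 220 ≈ 513.3333 billion.
ΔM = M₂ − M₁ = 513.3333 − 482.6866 = 30.6467 billion.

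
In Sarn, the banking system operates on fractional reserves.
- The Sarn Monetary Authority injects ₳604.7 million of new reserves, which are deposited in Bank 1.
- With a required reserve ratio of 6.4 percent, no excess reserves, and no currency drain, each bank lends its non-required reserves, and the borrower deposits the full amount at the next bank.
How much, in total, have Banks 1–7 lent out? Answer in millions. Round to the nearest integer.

₳3277 million

Bank i lends (1 − rr)^i of the original deposit: Bank 1 lends 604.7·0.9360 = 565.9992, Bank 2 lends 604.7·0.9360² ≈ 529.7753, and so on.
Summing a geometric series: total = 604.7·[0.9360·(1 − 0.9360^7) / (1 − 0.9360)] ≈ 3277.4353 million.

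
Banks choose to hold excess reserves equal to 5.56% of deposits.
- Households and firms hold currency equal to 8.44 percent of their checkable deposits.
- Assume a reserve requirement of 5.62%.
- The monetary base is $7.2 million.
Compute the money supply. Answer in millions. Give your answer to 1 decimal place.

$39.8 million

The money multiplier is m = (1 + c) / (rr + e + c) = (1 + 0.0844) / (0.0562 + 0.0556 + 0.0844) ≈ 5.5270.
So M = m × MB = 5.5270 × 7.2 = 39.7944 million.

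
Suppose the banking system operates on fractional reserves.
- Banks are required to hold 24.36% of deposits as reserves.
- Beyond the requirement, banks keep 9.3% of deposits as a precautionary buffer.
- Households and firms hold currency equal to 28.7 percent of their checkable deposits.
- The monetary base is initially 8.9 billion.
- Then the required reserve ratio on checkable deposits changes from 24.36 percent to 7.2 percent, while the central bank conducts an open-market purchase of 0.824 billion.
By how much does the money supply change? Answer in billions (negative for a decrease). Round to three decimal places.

Before: m₁ = (1 + 0.287) / (0.2436 + 0.093 + 0.287) ≈ 2.06382, MB₁ = 8.9, so M₁ = 2.06382 × 8.9 ≈ 18.368 billion.
After: m₂ = (1 + 0.287) / (0.072 + 0.093 + 0.287) ≈ 2.84735, MB₂ = 8.9 + 0.824 = 9.724, so M₂ = 2.84735 × 9.724 ≈ 27.6876 billion.
ΔM = M₂ − M₁ = 27.6876 − 18.368 = 9.3196 billion.

9.320 billion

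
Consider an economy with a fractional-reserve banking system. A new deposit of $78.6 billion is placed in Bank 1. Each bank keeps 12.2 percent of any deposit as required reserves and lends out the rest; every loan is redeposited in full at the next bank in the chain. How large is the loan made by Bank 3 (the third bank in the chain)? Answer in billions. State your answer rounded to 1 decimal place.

Each bank lends a fraction (1 − rr) = 0.8780 of the deposit it receives, so Bank 3 receives 78.6·0.8780^2 and lends 78.6·0.8780^3 ≈ 53.1993 billion.

$53.2 billion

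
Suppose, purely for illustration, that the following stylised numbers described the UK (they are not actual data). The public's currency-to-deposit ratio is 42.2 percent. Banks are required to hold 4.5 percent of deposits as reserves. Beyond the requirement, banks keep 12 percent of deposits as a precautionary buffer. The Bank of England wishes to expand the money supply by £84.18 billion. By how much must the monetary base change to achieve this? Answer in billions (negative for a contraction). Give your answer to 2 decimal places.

The money multiplier is m = (1 + c) / (rr + e + c) = (1 + 0.422) / (0.045 + 0.12 + 0.422) ≈ 2.42249.
ΔMB = ΔM / m = (+84.18) / 2.42249 ≈ 34.7494 billion.

£34.75 billion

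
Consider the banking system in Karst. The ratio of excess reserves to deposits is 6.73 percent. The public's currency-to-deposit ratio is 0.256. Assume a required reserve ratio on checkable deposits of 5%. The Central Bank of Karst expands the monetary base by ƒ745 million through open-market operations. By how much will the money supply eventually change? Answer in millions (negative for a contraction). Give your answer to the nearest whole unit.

ƒ2507 million

The money multiplier is m = (1 + c) / (rr + e + c) = (1 + 0.256) / (0.05 + 0.0673 + 0.256) ≈ 3.3646.
The purchase adds 745 million of base, so ΔM = m × ΔMB = 3.3646 × (+745) = 2506.627 million.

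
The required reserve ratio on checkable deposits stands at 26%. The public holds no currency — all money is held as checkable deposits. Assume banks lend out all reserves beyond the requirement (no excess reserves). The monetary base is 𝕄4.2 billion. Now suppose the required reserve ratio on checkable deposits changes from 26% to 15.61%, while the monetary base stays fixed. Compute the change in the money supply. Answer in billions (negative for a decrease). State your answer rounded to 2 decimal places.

𝕄10.75 billion

Initially m₁ = 1 / (0.26) ≈ 3.8462, so M₁ = 3.8462 × 4.2 ≈ 16.154 billion.
After the change m₂ = 1 / (0.1561) ≈ 6.4061, so M₂ = 6.4061 × 4.2 ≈ 26.9056 billion.
ΔM = M₂ − M₁ = 26.9056 − 16.154 = 10.7516 billion.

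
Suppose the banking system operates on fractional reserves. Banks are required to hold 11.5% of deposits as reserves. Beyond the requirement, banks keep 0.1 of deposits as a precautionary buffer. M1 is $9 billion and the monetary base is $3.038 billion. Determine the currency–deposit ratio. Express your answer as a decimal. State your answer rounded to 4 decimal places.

Using m = M/MB = 9/3.038 ≈ 2.962475. From m = (1 + c)/(c + rr + e), rearranging gives 1 + c = m·(c + rr + e), so c·(1 − m) = m·(rr + e) − 1.
Hence c = [m·(rr + e) − 1]/(1 − m) = [2.962475 × (0.115 + 0.1) − 1] / (1 − 2.962475) ≈ 0.185005.

0.1850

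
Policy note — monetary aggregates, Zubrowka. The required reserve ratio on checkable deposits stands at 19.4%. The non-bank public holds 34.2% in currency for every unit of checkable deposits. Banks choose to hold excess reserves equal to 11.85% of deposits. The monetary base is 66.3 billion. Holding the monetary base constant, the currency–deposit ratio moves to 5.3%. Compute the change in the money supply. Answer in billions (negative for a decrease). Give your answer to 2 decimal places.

Initially m₁ = (1 + 0.342) / (0.194 + 0.1185 + 0.342) ≈ 2.05042, so M₁ = 2.05042 × 66.3 ≈ 135.9428 billion.
After the change m₂ = (1 + 0.053) / (0.194 + 0.1185 + 0.053) ≈ 2.88098, so M₂ = 2.88098 × 66.3 ≈ 191.009 billion.
ΔM = M₂ − M₁ = 191.009 − 135.9428 = 55.0662 billion.

55.07 billion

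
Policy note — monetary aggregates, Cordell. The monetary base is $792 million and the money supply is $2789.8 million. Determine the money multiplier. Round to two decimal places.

The money multiplier is m = M / MB = 2789.8 / 792 ≈ 3.52247.

3.52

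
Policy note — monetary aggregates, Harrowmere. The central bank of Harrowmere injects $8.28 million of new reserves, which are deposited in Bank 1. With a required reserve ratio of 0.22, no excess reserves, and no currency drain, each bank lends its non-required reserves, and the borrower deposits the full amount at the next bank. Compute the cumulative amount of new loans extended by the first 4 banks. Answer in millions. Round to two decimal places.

Bank i lends (1 − rr)^i of the original deposit: Bank 1 lends 8.28·0.7800 = 6.4584, Bank 2 lends 8.28·0.7800² ≈ 5.0376, and so on.
Summing a geometric series: total = 8.28·[0.7800·(1 − 0.7800^4) / (1 − 0.7800)] ≈ 18.4901 million.

$18.49 million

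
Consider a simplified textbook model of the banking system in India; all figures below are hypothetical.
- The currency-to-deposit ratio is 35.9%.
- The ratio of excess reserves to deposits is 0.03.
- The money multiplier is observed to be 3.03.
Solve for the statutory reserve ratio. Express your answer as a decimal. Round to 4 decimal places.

0.0595

Using m = 3.03. Since m = (1 + c)/(c + rr + e), the denominator satisfies c + rr + e = (1 + c)/m = (1 + 0.359) / 3.03 ≈ 0.448515.
With c = 0.359 and e = 0.03, the statutory reserve ratio is 0.448515 − 0.359 − 0.03 = 0.059515.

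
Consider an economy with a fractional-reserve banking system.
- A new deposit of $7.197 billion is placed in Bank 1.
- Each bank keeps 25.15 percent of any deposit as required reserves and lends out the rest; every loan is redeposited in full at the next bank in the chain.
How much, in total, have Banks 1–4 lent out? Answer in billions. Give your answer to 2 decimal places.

$14.70 billion

Bank i lends (1 − rr)^i of the original deposit: Bank 1 lends 7.197·0.7485 ≈ 5.3870, Bank 2 lends 7.197·0.7485² ≈ 4.0321, and so on.
Summing a geometric series: total = 7.197·[0.7485·(1 − 0.7485^4) / (1 − 0.7485)] ≈ 14.6962 billion.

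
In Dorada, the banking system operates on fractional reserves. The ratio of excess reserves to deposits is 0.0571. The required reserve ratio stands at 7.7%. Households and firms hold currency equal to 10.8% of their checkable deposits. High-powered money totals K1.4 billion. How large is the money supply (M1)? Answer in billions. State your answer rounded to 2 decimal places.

K6.41 billion

The money multiplier is m = (1 + c) / (rr + e + c) = (1 + 0.108) / (0.077 + 0.0571 + 0.108) ≈ 4.5766.
So M = m × MB = 4.5766 × 1.4 ≈ 6.4072 billion.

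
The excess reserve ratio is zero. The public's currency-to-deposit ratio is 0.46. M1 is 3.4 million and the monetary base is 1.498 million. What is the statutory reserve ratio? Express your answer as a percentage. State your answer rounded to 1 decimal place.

18.3%

Using m = M/MB = 3.4/1.498 ≈ 2.269693. Since m = (1 + c)/(c + rr + e), the denominator satisfies c + rr + e = (1 + c)/m = (1 + 0.46) / 2.269693 ≈ 0.643259.
With c = 0.46 and e = 0, the statutory reserve ratio is 0.643259 − 0.46 − 0 = 0.183259.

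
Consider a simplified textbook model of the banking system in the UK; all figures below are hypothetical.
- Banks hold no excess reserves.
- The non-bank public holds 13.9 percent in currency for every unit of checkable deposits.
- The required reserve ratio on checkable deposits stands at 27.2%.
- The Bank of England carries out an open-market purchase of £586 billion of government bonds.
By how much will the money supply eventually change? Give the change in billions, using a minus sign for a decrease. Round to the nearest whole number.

The money multiplier is m = (1 + c) / (rr + c) = (1 + 0.139) / (0.272 + 0.139) ≈ 2.7713.
The purchase adds 586 billion of base, so ΔM = m × ΔMB = 2.7713 × (+586) = 1623.9818 billion.

£1624 billion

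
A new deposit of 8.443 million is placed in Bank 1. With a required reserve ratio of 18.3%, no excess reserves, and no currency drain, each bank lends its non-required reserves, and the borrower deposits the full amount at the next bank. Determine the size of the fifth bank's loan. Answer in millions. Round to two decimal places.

3.07 million

Each bank lends a fraction (1 − rr) = 0.8170 of the deposit it receives, so Bank 5 receives 8.443·0.8170^4 and lends 8.443·0.8170^5 ≈ 3.0733 million.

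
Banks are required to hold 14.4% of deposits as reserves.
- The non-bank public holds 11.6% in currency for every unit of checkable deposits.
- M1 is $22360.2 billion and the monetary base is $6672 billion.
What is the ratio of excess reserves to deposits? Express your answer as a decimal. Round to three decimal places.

0.073

Using m = M/MB = 22360.2/6672 ≈ 3.351349. Since m = (1 + c)/(c + rr + e), the denominator satisfies c + rr + e = (1 + c)/m = (1 + 0.116) / 3.351349 ≈ 0.333000.
With c = 0.116 and rr = 0.144, the ratio of excess reserves to deposits is 0.333000 − 0.116 − 0.144 = 0.073.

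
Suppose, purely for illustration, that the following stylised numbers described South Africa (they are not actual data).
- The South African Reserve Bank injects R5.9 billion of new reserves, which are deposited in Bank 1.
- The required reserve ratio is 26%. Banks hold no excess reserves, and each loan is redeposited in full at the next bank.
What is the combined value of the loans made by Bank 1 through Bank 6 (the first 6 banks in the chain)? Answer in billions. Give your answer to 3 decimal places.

R14.035 billion

Bank i lends (1 − rr)^i of the original deposit: Bank 1 lends 5.9·0.7400 = 4.3660, Bank 2 lends 5.9·0.7400² ≈ 3.2308, and so on.
Summing a geometric series: total = 5.9·[0.7400·(1 − 0.7400^6) / (1 − 0.7400)] ≈ 14.0349 billion.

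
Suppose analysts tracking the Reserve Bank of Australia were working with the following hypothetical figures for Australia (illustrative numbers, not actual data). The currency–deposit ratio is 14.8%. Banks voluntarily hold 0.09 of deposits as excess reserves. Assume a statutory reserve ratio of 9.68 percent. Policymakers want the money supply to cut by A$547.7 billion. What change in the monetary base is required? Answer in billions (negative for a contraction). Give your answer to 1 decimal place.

The money multiplier is m = (1 + c) / (rr + e + c) = (1 + 0.148) / (0.0968 + 0.09 + 0.148) ≈ 3.42891.
ΔMB = ΔM / m = (−547.7) / 3.42891 ≈ -159.7301 billion.

-159.7 billion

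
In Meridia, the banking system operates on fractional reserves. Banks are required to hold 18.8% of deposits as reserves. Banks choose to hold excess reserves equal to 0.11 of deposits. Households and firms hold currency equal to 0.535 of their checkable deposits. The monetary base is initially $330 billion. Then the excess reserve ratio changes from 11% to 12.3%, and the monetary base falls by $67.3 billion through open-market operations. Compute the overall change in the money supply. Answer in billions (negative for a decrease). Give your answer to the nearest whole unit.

Before: m₁ = (1 + 0.535) / (0.188 + 0.11 + 0.535) ≈ 1.8427, MB₁ = 330, so M₁ = 1.8427 × 330 = 608.091 billion.
After: m₂ = (1 + 0.535) / (0.188 + 0.123 + 0.535) ≈ 1.8144, MB₂ = 330 − 67.3 = 262.7, so M₂ = 1.8144 × 262.7 ≈ 476.6429 billion.
ΔM = M₂ − M₁ = 476.6429 − 608.091 = -131.4481 billion.

-131 billion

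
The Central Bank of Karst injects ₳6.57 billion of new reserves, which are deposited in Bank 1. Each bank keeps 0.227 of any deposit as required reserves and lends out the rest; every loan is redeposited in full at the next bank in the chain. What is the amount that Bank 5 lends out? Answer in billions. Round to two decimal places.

₳1.81 billion

Each bank lends a fraction (1 − rr) = 0.7730 of the deposit it receives, so Bank 5 receives 6.57·0.7730^4 and lends 6.57·0.7730^5 ≈ 1.8133 billion.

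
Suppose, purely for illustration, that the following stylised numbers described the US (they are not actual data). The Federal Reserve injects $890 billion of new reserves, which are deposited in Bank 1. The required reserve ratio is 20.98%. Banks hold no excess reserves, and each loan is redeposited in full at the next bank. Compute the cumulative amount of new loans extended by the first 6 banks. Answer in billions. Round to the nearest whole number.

Bank i lends (1 − rr)^i of the original deposit: Bank 1 lends 890·0.7902 = 703.2780, Bank 2 lends 890·0.7902² ≈ 555.7303, and so on.
Summing a geometric series: total = 890·[0.7902·(1 − 0.7902^6) / (1 − 0.7902)] ≈ 2536.0348 billion.

$2536 billion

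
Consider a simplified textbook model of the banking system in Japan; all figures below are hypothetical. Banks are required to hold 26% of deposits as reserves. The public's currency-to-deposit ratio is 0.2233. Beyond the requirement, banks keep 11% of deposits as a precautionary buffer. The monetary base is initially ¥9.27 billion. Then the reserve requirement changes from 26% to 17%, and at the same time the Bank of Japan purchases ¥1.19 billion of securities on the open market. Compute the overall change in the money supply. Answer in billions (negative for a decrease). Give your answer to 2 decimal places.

¥6.31 billion

Before: m₁ = (1 + 0.2233) / (0.26 + 0.11 + 0.2233) ≈ 2.06186, MB₁ = 9.27, so M₁ = 2.06186 × 9.27 ≈ 19.1134 billion.
After: m₂ = (1 + 0.2233) / (0.17 + 0.11 + 0.2233) ≈ 2.43056, MB₂ = 9.27 + 1.19 = 10.46, so M₂ = 2.43056 × 10.46 ≈ 25.4237 billion.
ΔM = M₂ − M₁ = 25.4237 − 19.1134 = 6.3103 billion.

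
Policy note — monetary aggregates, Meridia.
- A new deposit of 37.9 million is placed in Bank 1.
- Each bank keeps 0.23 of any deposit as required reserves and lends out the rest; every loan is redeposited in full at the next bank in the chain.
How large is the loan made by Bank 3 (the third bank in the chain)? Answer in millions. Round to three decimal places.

17.303 million

Each bank lends a fraction (1 − rr) = 0.7700 of the deposit it receives, so Bank 3 receives 37.9·0.7700^2 and lends 37.9·0.7700^3 ≈ 17.3026 million.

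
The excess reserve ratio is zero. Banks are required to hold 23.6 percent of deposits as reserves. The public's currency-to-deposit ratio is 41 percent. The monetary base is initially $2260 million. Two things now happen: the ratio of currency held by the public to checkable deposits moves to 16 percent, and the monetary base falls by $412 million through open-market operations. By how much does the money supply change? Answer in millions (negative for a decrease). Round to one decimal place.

Before: m₁ = (1 + 0.41) / (0.236 + 0.41) ≈ 2.182663, MB₁ = 2260, so M₁ = 2.182663 × 2260 ≈ 4932.8184 million.
After: m₂ = (1 + 0.16) / (0.236 + 0.16) ≈ 2.929293, MB₂ = 2260 − 412 = 1848, so M₂ = 2.929293 × 1848 ≈ 5413.3335 million.
ΔM = M₂ − M₁ = 5413.3335 − 4932.8184 = 480.5151 million.

$480.5 million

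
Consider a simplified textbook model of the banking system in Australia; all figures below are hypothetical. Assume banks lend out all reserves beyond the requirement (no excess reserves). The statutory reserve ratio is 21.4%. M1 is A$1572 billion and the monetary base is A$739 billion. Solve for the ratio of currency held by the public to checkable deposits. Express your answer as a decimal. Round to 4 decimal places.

0.4833

Using m = M/MB = 1572/739 ≈ 2.127199. From m = (1 + c)/(c + rr + e), rearranging gives 1 + c = m·(c + rr + e), so c·(1 − m) = m·(rr + e) − 1.
Hence c = [m·(rr + e) − 1]/(1 − m) = [2.127199 × (0.214 + 0) − 1] / (1 − 2.127199) ≈ 0.483304.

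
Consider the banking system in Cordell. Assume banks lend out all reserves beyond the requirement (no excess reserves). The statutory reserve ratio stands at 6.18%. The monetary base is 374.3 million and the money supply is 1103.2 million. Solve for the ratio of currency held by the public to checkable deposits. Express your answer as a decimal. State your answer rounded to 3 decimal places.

Using m = M/MB = 1103.2/374.3 ≈ 2.947368. From m = (1 + c)/(c + rr + e), rearranging gives 1 + c = m·(c + rr + e), so c·(1 − m) = m·(rr + e) − 1.
Hence c = [m·(rr + e) − 1]/(1 − m) = [2.947368 × (0.0618 + 0) − 1] / (1 − 2.947368) ≈ 0.419978.

0.420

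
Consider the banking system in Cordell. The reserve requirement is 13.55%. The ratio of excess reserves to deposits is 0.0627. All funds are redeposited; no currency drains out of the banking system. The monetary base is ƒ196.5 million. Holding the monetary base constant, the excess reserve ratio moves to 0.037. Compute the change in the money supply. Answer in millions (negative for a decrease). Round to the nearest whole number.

Initially m₁ = 1 / (0.1355 + 0.0627) ≈ 5.0454, so M₁ = 5.0454 × 196.5 = 991.4211 million.
After the change m₂ = 1 / (0.1355 + 0.037) ≈ 5.7971, so M₂ = 5.7971 × 196.5 ≈ 1139.1301 million.
ΔM = M₂ − M₁ = 1139.1301 − 991.4211 = 147.709 million.

ƒ148 million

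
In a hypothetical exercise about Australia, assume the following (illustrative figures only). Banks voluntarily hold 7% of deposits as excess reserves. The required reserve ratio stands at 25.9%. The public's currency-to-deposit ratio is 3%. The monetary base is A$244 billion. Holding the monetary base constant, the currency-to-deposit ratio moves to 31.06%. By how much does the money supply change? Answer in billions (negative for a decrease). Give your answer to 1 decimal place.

Initially m₁ = (1 + 0.03) / (0.259 + 0.07 + 0.03) ≈ 2.86908, so M₁ = 2.86908 × 244 ≈ 700.0555 billion.
After the change m₂ = (1 + 0.3106) / (0.259 + 0.07 + 0.3106) ≈ 2.04909, so M₂ = 2.04909 × 244 ≈ 499.978 billion.
ΔM = M₂ − M₁ = 499.978 − 700.0555 = -200.0775 billion.

-200.1 billion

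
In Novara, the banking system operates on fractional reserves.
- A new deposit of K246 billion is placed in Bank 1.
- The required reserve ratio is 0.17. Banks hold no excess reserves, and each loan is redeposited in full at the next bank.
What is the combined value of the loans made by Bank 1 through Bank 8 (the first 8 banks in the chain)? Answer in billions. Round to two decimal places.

Bank i lends (1 − rr)^i of the original deposit: Bank 1 lends 246·0.8300 = 204.1800, Bank 2 lends 246·0.8300² = 169.4694, and so on.
Summing a geometric series: total = 246·[0.8300·(1 − 0.8300^8) / (1 − 0.8300)] ≈ 930.5453 billion.

K930.55 billion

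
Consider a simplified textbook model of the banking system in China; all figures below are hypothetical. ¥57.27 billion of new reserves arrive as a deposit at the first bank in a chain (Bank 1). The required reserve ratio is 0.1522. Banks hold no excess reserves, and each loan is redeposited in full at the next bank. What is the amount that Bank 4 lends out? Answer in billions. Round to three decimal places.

¥29.587 billion

Each bank lends a fraction (1 − rr) = 0.8478 of the deposit it receives, so Bank 4 receives 57.27·0.8478^3 and lends 57.27·0.8478^4 ≈ 29.5870 billion.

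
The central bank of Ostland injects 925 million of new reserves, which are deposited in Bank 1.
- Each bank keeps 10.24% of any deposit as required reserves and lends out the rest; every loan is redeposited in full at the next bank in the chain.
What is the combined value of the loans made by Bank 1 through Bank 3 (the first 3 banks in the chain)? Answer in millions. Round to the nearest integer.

2244 million

Bank i lends (1 − rr)^i of the original deposit: Bank 1 lends 925·0.8976 = 830.2800, Bank 2 lends 925·0.8976² ≈ 745.2593, and so on.
Summing a geometric series: total = 925·[0.8976·(1 − 0.8976^3) / (1 − 0.8976)] ≈ 2244.4841 million.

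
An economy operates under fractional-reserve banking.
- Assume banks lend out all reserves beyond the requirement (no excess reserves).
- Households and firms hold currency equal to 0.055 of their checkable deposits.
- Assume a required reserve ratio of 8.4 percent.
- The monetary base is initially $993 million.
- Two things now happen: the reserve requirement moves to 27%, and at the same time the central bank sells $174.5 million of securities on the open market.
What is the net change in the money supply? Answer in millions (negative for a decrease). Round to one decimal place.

-4879.8 million

Before: m₁ = (1 + 0.055) / (0.084 + 0.055) ≈ 7.58993, MB₁ = 993, so M₁ = 7.58993 × 993 ≈ 7536.8005 million.
After: m₂ = (1 + 0.055) / (0.27 + 0.055) ≈ 3.24615, MB₂ = 993 − 174.5 = 818.5, so M₂ = 3.24615 × 818.5 ≈ 2656.9738 million.
ΔM = M₂ − M₁ = 2656.9738 − 7536.8005 = -4879.8267 million.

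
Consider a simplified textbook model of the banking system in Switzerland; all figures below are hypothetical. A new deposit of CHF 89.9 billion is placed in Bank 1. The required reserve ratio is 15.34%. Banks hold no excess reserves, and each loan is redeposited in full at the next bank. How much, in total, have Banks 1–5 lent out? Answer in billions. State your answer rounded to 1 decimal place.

CHF 280.4 billion

Bank i lends (1 − rr)^i of the original deposit: Bank 1 lends 89.9·0.8466 ≈ 76.1093, Bank 2 lends 89.9·0.8466² ≈ 64.4342, and so on.
Summing a geometric series: total = 89.9·[0.8466·(1 − 0.8466^5) / (1 − 0.8466)] ≈ 280.3732 billion.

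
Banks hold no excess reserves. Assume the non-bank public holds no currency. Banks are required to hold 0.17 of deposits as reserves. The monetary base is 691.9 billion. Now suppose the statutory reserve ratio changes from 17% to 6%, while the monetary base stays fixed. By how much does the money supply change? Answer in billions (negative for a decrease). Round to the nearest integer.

Initially m₁ = 1 / (0.17) ≈ 5.8824, so M₁ = 5.8824 × 691.9 ≈ 4070.0326 billion.
After the change m₂ = 1 / (0.06) ≈ 16.6667, so M₂ = 16.6667 × 691.9 ≈ 11531.6897 billion.
ΔM = M₂ − M₁ = 11531.6897 − 4070.0326 = 7461.6571 billion.

7462 billion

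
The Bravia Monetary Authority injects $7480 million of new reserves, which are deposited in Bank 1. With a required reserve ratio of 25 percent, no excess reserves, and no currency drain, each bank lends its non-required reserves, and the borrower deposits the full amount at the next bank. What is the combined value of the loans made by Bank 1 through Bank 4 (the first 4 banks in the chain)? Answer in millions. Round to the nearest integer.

Bank i lends (1 − rr)^i of the original deposit: Bank 1 lends 7480·0.7500 = 5610.0000, Bank 2 lends 7480·0.7500² = 4207.5000, and so on.
Summing a geometric series: total = 7480·[0.7500·(1 − 0.7500^4) / (1 − 0.7500)] ≈ 15339.8438 million.

$15340 million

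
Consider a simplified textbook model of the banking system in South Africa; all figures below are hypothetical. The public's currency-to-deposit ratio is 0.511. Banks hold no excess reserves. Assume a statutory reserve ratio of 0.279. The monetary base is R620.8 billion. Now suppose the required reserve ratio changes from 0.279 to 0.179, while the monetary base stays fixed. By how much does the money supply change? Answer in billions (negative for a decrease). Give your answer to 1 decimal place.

Initially m₁ = (1 + 0.511) / (0.279 + 0.511) ≈ 1.91266, so M₁ = 1.91266 × 620.8 ≈ 1187.3793 billion.
After the change m₂ = (1 + 0.511) / (0.179 + 0.511) ≈ 2.18986, so M₂ = 2.18986 × 620.8 ≈ 1359.4651 billion.
ΔM = M₂ − M₁ = 1359.4651 − 1187.3793 = 172.0858 billion.

R172.1 billion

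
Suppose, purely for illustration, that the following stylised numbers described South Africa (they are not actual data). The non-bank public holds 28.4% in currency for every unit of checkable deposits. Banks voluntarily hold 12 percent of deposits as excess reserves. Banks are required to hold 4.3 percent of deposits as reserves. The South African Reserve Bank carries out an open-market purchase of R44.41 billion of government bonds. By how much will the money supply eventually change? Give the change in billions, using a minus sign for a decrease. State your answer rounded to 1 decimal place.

R127.6 billion

The money multiplier is m = (1 + c) / (rr + e + c) = (1 + 0.284) / (0.043 + 0.12 + 0.284) ≈ 2.8725.
The purchase adds 44.41 billion of base, so ΔM = m × ΔMB = 2.8725 × (+44.41) ≈ 127.5677 billion.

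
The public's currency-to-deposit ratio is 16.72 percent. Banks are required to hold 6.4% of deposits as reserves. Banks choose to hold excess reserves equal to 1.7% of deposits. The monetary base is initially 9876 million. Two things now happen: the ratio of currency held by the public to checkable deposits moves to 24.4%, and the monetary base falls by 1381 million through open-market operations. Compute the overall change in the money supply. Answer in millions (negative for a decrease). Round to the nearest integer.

-13927 million

Before: m₁ = (1 + 0.1672) / (0.064 + 0.017 + 0.1672) ≈ 4.70266, MB₁ = 9876, so M₁ = 4.70266 × 9876 ≈ 46443.4702 million.
After: m₂ = (1 + 0.244) / (0.064 + 0.017 + 0.244) ≈ 3.82769, MB₂ = 9876 − 1381 = 8495, so M₂ = 3.82769 × 8495 ≈ 32516.2265 million.
ΔM = M₂ − M₁ = 32516.2265 − 46443.4702 = -13927.2437 million.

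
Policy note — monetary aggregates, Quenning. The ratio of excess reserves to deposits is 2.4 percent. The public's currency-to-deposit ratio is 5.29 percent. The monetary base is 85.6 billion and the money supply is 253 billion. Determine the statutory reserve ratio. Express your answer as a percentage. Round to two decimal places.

Using m = M/MB = 253/85.6 ≈ 2.955607. Since m = (1 + c)/(c + rr + e), the denominator satisfies c + rr + e = (1 + c)/m = (1 + 0.0529) / 2.955607 ≈ 0.356238.
With c = 0.0529 and e = 0.024, the statutory reserve ratio is 0.356238 − 0.0529 − 0.024 = 0.279338.

27.93%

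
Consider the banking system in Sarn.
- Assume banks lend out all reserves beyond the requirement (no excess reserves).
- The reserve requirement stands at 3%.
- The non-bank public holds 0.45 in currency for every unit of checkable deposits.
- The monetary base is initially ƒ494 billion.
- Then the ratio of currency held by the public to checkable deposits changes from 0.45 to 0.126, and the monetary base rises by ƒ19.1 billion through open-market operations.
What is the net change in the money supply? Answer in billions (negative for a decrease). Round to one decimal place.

Before: m₁ = (1 + 0.45) / (0.03 + 0.45) ≈ 3.02083, MB₁ = 494, so M₁ = 3.02083 × 494 ≈ 1492.29 billion.
After: m₂ = (1 + 0.126) / (0.03 + 0.126) ≈ 7.21795, MB₂ = 494 + 19.1 = 513.1, so M₂ = 7.21795 × 513.1 ≈ 3703.5301 billion.
ΔM = M₂ − M₁ = 3703.5301 − 1492.29 = 2211.2401 billion.

ƒ2211.2 billion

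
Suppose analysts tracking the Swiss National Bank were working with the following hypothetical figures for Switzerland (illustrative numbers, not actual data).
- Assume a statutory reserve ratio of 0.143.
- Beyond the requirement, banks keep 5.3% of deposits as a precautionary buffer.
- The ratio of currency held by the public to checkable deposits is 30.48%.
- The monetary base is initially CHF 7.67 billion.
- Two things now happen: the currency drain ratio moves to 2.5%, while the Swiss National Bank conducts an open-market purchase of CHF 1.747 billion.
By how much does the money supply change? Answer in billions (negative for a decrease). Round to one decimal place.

CHF 23.7 billion

Before: m₁ = (1 + 0.3048) / (0.143 + 0.053 + 0.3048) ≈ 2.6054, MB₁ = 7.67, so M₁ = 2.6054 × 7.67 ≈ 19.9834 billion.
After: m₂ = (1 + 0.025) / (0.143 + 0.053 + 0.025) ≈ 4.6380, MB₂ = 7.67 + 1.747 = 9.417, so M₂ = 4.6380 × 9.417 ≈ 43.676 billion.
ΔM = M₂ − M₁ = 43.676 − 19.9834 = 23.6926 billion.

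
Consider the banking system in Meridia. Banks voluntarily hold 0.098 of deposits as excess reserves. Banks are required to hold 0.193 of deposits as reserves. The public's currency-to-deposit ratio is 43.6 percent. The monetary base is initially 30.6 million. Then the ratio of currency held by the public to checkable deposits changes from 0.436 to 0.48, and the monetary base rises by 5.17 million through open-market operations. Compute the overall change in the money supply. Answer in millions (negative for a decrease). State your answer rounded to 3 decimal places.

Before: m₁ = (1 + 0.436) / (0.193 + 0.098 + 0.436) ≈ 1.975241, MB₁ = 30.6, so M₁ = 1.975241 × 30.6 ≈ 60.4424 million.
After: m₂ = (1 + 0.48) / (0.193 + 0.098 + 0.48) ≈ 1.919585, MB₂ = 30.6 + 5.17 = 35.77, so M₂ = 1.919585 × 35.77 ≈ 68.6636 million.
ΔM = M₂ − M₁ = 68.6636 − 60.4424 = 8.2212 million.

8.221 million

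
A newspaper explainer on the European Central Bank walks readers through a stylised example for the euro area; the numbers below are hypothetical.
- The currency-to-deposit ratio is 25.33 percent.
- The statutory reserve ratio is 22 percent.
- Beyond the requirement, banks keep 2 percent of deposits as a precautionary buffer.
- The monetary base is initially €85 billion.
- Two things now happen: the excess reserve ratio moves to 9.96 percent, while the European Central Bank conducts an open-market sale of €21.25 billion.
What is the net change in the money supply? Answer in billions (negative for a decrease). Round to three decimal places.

Before: m₁ = (1 + 0.2533) / (0.22 + 0.02 + 0.2533) ≈ 2.540645, MB₁ = 85, so M₁ = 2.540645 × 85 ≈ 215.9548 billion.
After: m₂ = (1 + 0.2533) / (0.22 + 0.0996 + 0.2533) ≈ 2.187642, MB₂ = 85 − 21.25 = 63.75, so M₂ = 2.187642 × 63.75 ≈ 139.4622 billion.
ΔM = M₂ − M₁ = 139.4622 − 215.9548 = -76.4926 billion.

-76.493 billion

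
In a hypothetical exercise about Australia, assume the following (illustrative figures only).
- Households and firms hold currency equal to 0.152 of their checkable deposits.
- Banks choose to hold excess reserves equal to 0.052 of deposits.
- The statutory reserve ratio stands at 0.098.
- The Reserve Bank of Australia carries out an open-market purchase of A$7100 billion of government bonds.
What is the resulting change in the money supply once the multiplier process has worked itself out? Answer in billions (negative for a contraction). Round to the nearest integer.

The money multiplier is m = (1 + c) / (rr + e + c) = (1 + 0.152) / (0.098 + 0.052 + 0.152) ≈ 3.81457.
The purchase adds 7100 billion of base, so ΔM = m × ΔMB = 3.81457 × (+7100) = 27083.447 billion.

A$27083 billion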